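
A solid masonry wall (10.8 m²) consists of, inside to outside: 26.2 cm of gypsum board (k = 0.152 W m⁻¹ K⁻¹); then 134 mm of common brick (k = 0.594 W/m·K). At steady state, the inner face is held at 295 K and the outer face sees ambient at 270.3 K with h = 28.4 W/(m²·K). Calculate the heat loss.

Series thermal resistances, inner to outer:
  R_gypsum board = L/(kA) = 0.262/(0.152·10.8) = 0.1596 K/W
  R_common brick = L/(kA) = 0.134/(0.594·10.8) = 0.02089 K/W
  R_conv,out = 1/(hA) = 1/(28.4·10.8) = 0.003260 K/W
ΣR = 0.1596 + 0.02089 + 0.003260 = 0.1837 K/W
Q = ΔT/ΣR = (295 K − 270.3 K)/0.1837 = 134 W

Q = 134 W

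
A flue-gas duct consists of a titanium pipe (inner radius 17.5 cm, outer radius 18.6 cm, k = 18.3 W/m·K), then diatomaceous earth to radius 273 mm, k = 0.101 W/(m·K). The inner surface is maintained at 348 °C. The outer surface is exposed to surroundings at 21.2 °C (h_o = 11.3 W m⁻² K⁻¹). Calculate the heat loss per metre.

Resistance network (inner→outer):
  R'_titanium = ln(0.186/0.175)/(2πk) = 0.06096/(2π·18.3) = 5.302×10^-4 m·K/W
  R'_diatomaceous earth = ln(0.273/0.186)/(2πk) = 0.3837/(2π·0.101) = 0.6047 m·K/W
  R'_conv,out = 1/(2πr h) = 1/(2π·0.273·11.3) = 0.05159 m·K/W
ΣR = 5.302×10^-4 + 0.6047 + 0.05159 = 0.6568 m·K/W
Q' = ΔT/ΣR = (348 °C − 21.2 °C)/0.6568 = 498 W/m

Q' = 498 W/m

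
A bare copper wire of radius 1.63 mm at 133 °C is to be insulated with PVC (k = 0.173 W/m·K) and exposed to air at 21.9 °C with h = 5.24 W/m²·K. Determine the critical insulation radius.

For a cylinder, r_cr = k_ins/h = 0.173/5.24 = 0.0330 m = 3.30 cm

r_cr = 3.30 cm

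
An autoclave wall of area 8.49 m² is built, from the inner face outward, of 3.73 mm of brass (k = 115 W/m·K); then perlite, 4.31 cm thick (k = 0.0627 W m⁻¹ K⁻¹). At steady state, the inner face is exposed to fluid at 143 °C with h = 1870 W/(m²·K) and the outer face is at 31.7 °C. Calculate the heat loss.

Q = 1370 W

Resistance network (inner→outer):
  R_conv,in = 1/(hA) = 1/(1870·8.49) = 6.299×10^-5 K/W
  R_brass = L/(kA) = 0.00373/(115·8.49) = 3.820×10^-6 K/W
  R_perlite = L/(kA) = 0.0431/(0.0627·8.49) = 0.08097 K/W
ΣR = 6.299×10^-5 + 3.820×10^-6 + 0.08097 = 0.08104 K/W
Q = ΔT/ΣR = (143 °C − 31.7 °C)/0.08104 = 1370 W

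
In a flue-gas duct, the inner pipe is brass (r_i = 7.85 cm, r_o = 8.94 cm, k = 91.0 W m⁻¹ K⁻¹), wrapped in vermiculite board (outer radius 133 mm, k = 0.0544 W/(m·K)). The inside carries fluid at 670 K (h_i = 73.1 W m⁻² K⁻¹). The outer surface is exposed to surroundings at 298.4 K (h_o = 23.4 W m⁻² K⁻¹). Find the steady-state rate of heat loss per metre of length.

Series thermal resistances, inner to outer:
  R'_conv,in = 1/(2πr h) = 1/(2π·0.0785·73.1) = 0.02774 m·K/W
  R'_brass = ln(0.0894/0.0785)/(2πk) = 0.1300/(2π·91.0) = 2.274×10^-4 m·K/W
  R'_vermiculite board = ln(0.133/0.0894)/(2πk) = 0.3972/(2π·0.0544) = 1.162 m·K/W
  R'_conv,out = 1/(2πr h) = 1/(2π·0.133·23.4) = 0.05114 m·K/W
ΣR = 0.02774 + 2.274×10^-4 + 1.162 + 0.05114 = 1.241 m·K/W
Q' = ΔT/ΣR = (670 K − 298.4 K)/1.241 = 299 W/m

Q' = 299 W/m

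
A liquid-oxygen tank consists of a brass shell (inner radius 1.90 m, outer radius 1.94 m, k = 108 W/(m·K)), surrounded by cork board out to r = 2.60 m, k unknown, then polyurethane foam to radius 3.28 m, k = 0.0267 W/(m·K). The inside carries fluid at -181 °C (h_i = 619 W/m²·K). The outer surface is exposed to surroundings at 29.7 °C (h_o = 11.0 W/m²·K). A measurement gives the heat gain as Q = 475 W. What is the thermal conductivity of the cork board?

k = 0.0507 W/m·K

ΣR = ΔT/Q = |-181 − 29.7|/475 = 0.4436 K/W
Known resistances:
  R_conv,in = 1/(4πr²h) = 1/(4π·1.90²·619) = 3.561×10^-5 K/W
  R_brass = (1/1.90 − 1/1.94)/(4πk) = 0.01085/(4π·108) = 7.996×10^-6 K/W
  R_polyurethane foam = (1/2.60 − 1/3.28)/(4πk) = 0.07974/(4π·0.0267) = 0.2377 K/W
  R_conv,out = 1/(4πr²h) = 1/(4π·3.28²·11.0) = 6.724×10^-4 K/W
R_cork board = ΣR − ΣR_known = 0.4436 − 0.2384 = 0.2052 K/W
(1/r₁−1/r₂)/(4πk) = 0.2052 ⇒ k = 0.1308/(4π·0.2052) = 0.0507 W/m·K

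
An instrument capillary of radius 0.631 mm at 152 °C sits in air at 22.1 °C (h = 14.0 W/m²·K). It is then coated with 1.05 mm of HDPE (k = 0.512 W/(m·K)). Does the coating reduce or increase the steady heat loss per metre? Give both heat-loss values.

Critical radius for a cylinder: r_cr = k/h = 0.0366 m = 3.66 cm.
Outer radius after coating: r₂ = 6.31×10^-4 + 0.00105 = 0.001681 m.
Since r₁ < r_cr and r₂ ≤ r_cr, the coating moves toward the maximum at r_cr — heat loss rises.
Bare: R = 1/(2πr₁h) = 18.02 m·K/W; Q = 129.9/18.02 = 7.21 W/m.
Coated: R = R_cond + R_conv = 7.067 m·K/W; Q = 129.9/7.067 = 18.4 W/m.

increases: 7.21 → 18.4 W/m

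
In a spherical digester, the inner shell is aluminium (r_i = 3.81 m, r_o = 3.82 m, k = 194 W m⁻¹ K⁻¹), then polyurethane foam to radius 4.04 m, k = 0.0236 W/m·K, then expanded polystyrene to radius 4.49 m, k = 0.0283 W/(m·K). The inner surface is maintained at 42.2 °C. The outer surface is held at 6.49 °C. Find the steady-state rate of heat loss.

Resistance network (inner→outer):
  R_aluminium = (1/3.81 − 1/3.82)/(4πk) = 6.871×10^-4/(4π·194) = 2.818×10^-7 K/W
  R_polyurethane foam = (1/3.82 − 1/4.04)/(4πk) = 0.01426/(4π·0.0236) = 0.04807 K/W
  R_expanded polystyrene = (1/4.04 − 1/4.49)/(4πk) = 0.02481/(4π·0.0283) = 0.06976 K/W
ΣR = 2.818×10^-7 + 0.04807 + 0.06976 = 0.1178 K/W
Q = ΔT/ΣR = (42.2 °C − 6.49 °C)/0.1178 = 303 W

Q = 303 W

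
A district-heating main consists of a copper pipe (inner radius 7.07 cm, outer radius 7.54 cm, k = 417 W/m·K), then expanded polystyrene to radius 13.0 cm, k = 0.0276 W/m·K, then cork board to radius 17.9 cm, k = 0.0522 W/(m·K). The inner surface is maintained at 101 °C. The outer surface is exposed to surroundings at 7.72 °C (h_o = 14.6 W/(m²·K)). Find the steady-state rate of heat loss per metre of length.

Q' = 22.3 W/m

Series thermal resistances, inner to outer:
  R'_copper = ln(0.0754/0.0707)/(2πk) = 0.06436/(2π·417) = 2.456×10^-5 m·K/W
  R'_expanded polystyrene = ln(0.130/0.0754)/(2πk) = 0.5447/(2π·0.0276) = 3.141 m·K/W
  R'_cork board = ln(0.179/0.130)/(2πk) = 0.3199/(2π·0.0522) = 0.9752 m·K/W
  R'_conv,out = 1/(2πr h) = 1/(2π·0.179·14.6) = 0.06090 m·K/W
ΣR = 2.456×10^-5 + 3.141 + 0.9752 + 0.06090 = 4.177 m·K/W
Q' = ΔT/ΣR = (101 °C − 7.72 °C)/4.177 = 22.3 W/m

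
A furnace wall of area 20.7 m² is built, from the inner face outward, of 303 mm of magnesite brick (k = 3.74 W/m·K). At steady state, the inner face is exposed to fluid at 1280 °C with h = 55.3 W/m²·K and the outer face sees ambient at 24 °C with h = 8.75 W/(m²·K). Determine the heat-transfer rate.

Resistance network (inner→outer):
  R_conv,in = 1/(hA) = 1/(55.3·20.7) = 8.736×10^-4 K/W
  R_magnesite brick = L/(kA) = 0.303/(3.74·20.7) = 0.003914 K/W
  R_conv,out = 1/(hA) = 1/(8.75·20.7) = 0.005521 K/W
ΣR = 8.736×10^-4 + 0.003914 + 0.005521 = 0.01031 K/W
Q = ΔT/ΣR = (1280 °C − 24 °C)/0.01031 = 1.22×10^5 W

Q = 122 kW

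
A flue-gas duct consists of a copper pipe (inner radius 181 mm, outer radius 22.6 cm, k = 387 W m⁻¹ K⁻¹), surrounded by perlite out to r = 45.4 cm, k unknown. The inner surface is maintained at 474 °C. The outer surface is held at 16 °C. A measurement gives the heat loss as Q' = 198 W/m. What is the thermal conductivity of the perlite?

ΣR = ΔT/Q' = |474 − 16|/198 = 2.313 m·K/W
Known resistances:
  R'_copper = ln(0.226/0.181)/(2πk) = 0.2220/(2π·387) = 9.131×10^-5 m·K/W
R_perlite = ΣR − ΣR_known = 2.313 − 9.131×10^-5 = 2.313 m·K/W
ln(r₂/r₁)/(2πk) = 2.313 ⇒ k = 0.6976/(2π·2.313) = 0.0480 W/m·K

k = 0.0480 W/m·K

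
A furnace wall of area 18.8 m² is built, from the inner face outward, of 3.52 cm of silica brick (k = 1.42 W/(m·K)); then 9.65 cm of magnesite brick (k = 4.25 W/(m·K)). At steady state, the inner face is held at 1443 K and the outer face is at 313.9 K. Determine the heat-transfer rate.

Treat each layer as a resistance in series:
  R_silica brick = L/(kA) = 0.0352/(1.42·18.8) = 0.001319 K/W
  R_magnesite brick = L/(kA) = 0.0965/(4.25·18.8) = 0.001208 K/W
ΣR = 0.001319 + 0.001208 = 0.002527 K/W
Q = ΔT/ΣR = (1443 K − 313.9 K)/0.002527 = 4.47×10^5 W

Q = 447 kW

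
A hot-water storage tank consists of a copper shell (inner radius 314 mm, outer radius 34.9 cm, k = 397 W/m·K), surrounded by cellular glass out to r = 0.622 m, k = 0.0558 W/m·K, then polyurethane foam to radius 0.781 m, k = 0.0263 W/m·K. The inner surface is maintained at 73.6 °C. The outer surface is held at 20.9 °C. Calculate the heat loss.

Treat each layer as a resistance in series:
  R_copper = (1/0.314 − 1/0.349)/(4πk) = 0.3194/(4π·397) = 6.402×10^-5 K/W
  R_cellular glass = (1/0.349 − 1/0.622)/(4πk) = 1.258/(4π·0.0558) = 1.794 K/W
  R_polyurethane foam = (1/0.622 − 1/0.781)/(4πk) = 0.3273/(4π·0.0263) = 0.9904 K/W
ΣR = 6.402×10^-5 + 1.794 + 0.9904 = 2.784 K/W
Q = ΔT/ΣR = (73.6 °C − 20.9 °C)/2.784 = 18.9 W

Q = 18.9 W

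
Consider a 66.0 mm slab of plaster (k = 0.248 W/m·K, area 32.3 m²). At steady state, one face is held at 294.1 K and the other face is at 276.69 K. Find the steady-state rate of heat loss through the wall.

Q = 2.11 kW

Q = kA·ΔT/L = 0.248 × 32.3 × |294.1 K − 276.69 K| / 0.0660 = 2110 W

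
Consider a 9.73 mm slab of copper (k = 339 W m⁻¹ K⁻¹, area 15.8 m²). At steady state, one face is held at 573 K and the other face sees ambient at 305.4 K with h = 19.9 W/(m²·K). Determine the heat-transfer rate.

Q = 84100 W

Resistance network (inner→outer):
  R_copper = L/(kA) = 0.00973/(339·15.8) = 1.817×10^-6 K/W
  R_conv,out = 1/(hA) = 1/(19.9·15.8) = 0.003180 K/W
ΣR = 1.817×10^-6 + 0.003180 = 0.003182 K/W
Q = ΔT/ΣR = (573 K − 305.4 K)/0.003182 = 84100 W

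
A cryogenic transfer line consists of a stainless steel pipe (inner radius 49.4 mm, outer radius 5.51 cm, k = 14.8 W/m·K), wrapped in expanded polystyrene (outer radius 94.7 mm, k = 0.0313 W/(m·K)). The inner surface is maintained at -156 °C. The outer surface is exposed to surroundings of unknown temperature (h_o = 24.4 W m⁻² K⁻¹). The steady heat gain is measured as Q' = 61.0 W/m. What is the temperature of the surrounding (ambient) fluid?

T_out = 16.3 °C

Series resistances:
  R'_stainless steel = ln(0.0551/0.0494)/(2πk) = 0.1092/(2π·14.8) = 0.001174 m·K/W
  R'_expanded polystyrene = ln(0.0947/0.0551)/(2πk) = 0.5416/(2π·0.0313) = 2.754 m·K/W
  R'_conv,out = 1/(2πr h) = 1/(2π·0.0947·24.4) = 0.06888 m·K/W
ΣR = 2.824 m·K/W
ΔT = Q'·ΣR = 61.0 × 2.824 = 172.3 K
Heat flows inward, so T_out = T_in + ΔT = -156 + 172.3 = 16.3 °C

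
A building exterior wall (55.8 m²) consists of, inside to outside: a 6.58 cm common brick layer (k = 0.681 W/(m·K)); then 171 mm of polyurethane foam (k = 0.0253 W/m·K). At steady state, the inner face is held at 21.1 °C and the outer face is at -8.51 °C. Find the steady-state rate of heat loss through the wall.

Series thermal resistances, inner to outer:
  R_common brick = L/(kA) = 0.0658/(0.681·55.8) = 0.001732 K/W
  R_polyurethane foam = L/(kA) = 0.171/(0.0253·55.8) = 0.1211 K/W
ΣR = 0.001732 + 0.1211 = 0.1228 K/W
Q = ΔT/ΣR = (21.1 °C − -8.51 °C)/0.1228 = 241 W

Q = 241 W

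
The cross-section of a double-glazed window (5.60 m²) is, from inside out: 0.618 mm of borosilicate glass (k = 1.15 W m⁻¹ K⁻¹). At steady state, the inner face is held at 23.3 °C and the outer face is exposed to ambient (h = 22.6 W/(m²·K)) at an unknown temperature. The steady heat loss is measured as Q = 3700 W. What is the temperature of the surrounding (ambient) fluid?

Series resistances:
  R_borosilicate glass = L/(kA) = 6.18×10^-4/(1.15·5.60) = 9.596×10^-5 K/W
  R_conv,out = 1/(hA) = 1/(22.6·5.60) = 0.007901 K/W
ΣR = 0.007997 K/W
ΔT = Q·ΣR = 3700 × 0.007997 = 29.59 K
Heat flows outward, so T_out = T_in − ΔT = 23.3 − 29.59 = -6.29 °C

T_out = -6.29 °C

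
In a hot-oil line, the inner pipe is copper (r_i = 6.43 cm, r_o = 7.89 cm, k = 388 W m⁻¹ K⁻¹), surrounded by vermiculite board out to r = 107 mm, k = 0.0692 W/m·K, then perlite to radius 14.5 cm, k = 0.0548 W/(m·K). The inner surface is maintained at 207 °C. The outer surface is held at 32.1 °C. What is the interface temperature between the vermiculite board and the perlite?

Series thermal resistances, inner to outer:
  R'_copper = ln(0.0789/0.0643)/(2πk) = 0.2046/(2π·388) = 8.393×10^-5 m·K/W
  R'_vermiculite board = ln(0.107/0.0789)/(2πk) = 0.3046/(2π·0.0692) = 0.7007 m·K/W
  R'_perlite = ln(0.145/0.107)/(2πk) = 0.3039/(2π·0.0548) = 0.8826 m·K/W
ΣR = 8.393×10^-5 + 0.7007 + 0.8826 = 1.583 m·K/W
Q' = ΔT/ΣR = (207 °C − 32.1 °C)/1.583 = 110.5 W/m
From the inner boundary to the vermiculite board/perlite interface, ΣR_partial = 0.7008 m·K/W.
T_interface = T_in − Q'·ΣR_partial = 207 °C − (110.5)(0.7008) = 130 °C

T = 130 °C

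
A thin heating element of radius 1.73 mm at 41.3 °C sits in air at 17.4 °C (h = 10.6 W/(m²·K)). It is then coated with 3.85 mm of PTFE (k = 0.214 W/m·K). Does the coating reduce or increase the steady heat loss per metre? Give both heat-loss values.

Critical radius for a cylinder: r_cr = k/h = 0.0202 m = 2.02 cm.
Outer radius after coating: r₂ = 0.00173 + 0.00385 = 0.00558 m.
Since r₁ < r_cr and r₂ ≤ r_cr, the coating moves toward the maximum at r_cr — heat loss rises.
Bare: R = 1/(2πr₁h) = 8.679 m·K/W; Q = 23.9/8.679 = 2.75 W/m.
Coated: R = R_cond + R_conv = 3.562 m·K/W; Q = 23.9/3.562 = 6.71 W/m.

increases: 2.75 → 6.71 W/m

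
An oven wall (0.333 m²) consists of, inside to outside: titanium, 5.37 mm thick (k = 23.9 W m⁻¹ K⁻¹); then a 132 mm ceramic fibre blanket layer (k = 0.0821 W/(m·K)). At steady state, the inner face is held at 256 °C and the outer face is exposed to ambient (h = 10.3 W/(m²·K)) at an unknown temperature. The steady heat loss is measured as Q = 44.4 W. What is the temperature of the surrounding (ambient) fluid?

T_out = 28.7 °C

Sum the resistances:
  R_titanium = L/(kA) = 0.00537/(23.9·0.333) = 6.747×10^-4 K/W
  R_ceramic fibre blanket = L/(kA) = 0.132/(0.0821·0.333) = 4.828 K/W
  R_conv,out = 1/(hA) = 1/(10.3·0.333) = 0.2916 K/W
ΣR = 5.120 K/W
ΔT = Q·ΣR = 44.4 × 5.120 = 227.3 K
Heat flows outward, so T_out = T_in − ΔT = 256 − 227.3 = 28.7 °C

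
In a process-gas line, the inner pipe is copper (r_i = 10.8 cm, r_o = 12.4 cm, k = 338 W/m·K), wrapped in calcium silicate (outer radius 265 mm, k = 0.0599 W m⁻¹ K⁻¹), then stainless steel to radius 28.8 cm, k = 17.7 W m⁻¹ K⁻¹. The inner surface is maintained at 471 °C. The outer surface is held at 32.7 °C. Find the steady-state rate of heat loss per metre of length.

Q' = 217 W/m

Resistance network (inner→outer):
  R'_copper = ln(0.124/0.108)/(2πk) = 0.1382/(2π·338) = 6.505×10^-5 m·K/W
  R'_calcium silicate = ln(0.265/0.124)/(2πk) = 0.7594/(2π·0.0599) = 2.018 m·K/W
  R'_stainless steel = ln(0.288/0.265)/(2πk) = 0.08323/(2π·17.7) = 7.484×10^-4 m·K/W
ΣR = 6.505×10^-5 + 2.018 + 7.484×10^-4 = 2.019 m·K/W
Q' = ΔT/ΣR = (471 °C − 32.7 °C)/2.019 = 217 W/m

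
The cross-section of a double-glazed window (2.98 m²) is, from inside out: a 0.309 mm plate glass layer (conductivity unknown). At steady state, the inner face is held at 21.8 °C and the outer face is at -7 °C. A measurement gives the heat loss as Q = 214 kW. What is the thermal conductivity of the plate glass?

ΣR = ΔT/Q = |21.8 − -7|/2.14×10^5 = 1.346×10^-4 K/W
L/(kA) = 1.346×10^-4 ⇒ k = 3.09×10^-4/(1.346×10^-4·2.98) = 0.770 W/m·K

k = 0.770 W/m·K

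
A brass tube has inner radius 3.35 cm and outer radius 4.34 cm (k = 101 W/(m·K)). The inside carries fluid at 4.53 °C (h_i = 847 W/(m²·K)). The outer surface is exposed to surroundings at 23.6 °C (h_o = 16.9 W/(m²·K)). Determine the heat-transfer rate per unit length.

Treat each layer as a resistance in series:
  R'_conv,in = 1/(2πr h) = 1/(2π·0.0335·847) = 0.005609 m·K/W
  R'_brass = ln(0.0434/0.0335)/(2πk) = 0.2589/(2π·101) = 4.080×10^-4 m·K/W
  R'_conv,out = 1/(2πr h) = 1/(2π·0.0434·16.9) = 0.2170 m·K/W
ΣR = 0.005609 + 4.080×10^-4 + 0.2170 = 0.2230 m·K/W
Q' = ΔT/ΣR = (4.53 °C − 23.6 °C)/0.2230 = -85.5 W/m
(Negative Q' ⇒ heat flows inward; heat gain = 85.5 W/m.)

Q' = 85.5 W/m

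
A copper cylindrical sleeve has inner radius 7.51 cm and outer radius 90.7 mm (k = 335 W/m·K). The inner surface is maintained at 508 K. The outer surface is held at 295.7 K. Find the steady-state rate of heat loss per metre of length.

Q' = 2370 kW/m

Q' = 2πk·ΔT/ln(r₂/r₁) = 2π × 335 × 212.3 / ln(0.0907/0.0751) = 2.37×10^6 W/m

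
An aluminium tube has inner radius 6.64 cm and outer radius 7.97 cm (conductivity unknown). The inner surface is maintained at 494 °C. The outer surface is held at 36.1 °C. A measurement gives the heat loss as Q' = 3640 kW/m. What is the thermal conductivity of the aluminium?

ΣR = ΔT/Q' = |494 − 36.1|/3.64×10^6 = 1.258×10^-4 m·K/W
ln(r₂/r₁)/(2πk) = 1.258×10^-4 ⇒ k = 0.1826/(2π·1.258×10^-4) = 231 W/m·K

k = 231 W/m·K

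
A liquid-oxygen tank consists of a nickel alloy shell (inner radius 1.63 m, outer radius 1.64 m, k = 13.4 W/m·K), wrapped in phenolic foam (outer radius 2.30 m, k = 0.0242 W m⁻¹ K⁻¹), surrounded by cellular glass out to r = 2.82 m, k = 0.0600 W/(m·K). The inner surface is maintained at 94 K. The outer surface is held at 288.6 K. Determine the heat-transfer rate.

Q = 285 W

Series thermal resistances, inner to outer:
  R_nickel alloy = (1/1.63 − 1/1.64)/(4πk) = 0.003741/(4π·13.4) = 2.222×10^-5 K/W
  R_phenolic foam = (1/1.64 − 1/2.30)/(4πk) = 0.1750/(4π·0.0242) = 0.5754 K/W
  R_cellular glass = (1/2.30 − 1/2.82)/(4πk) = 0.08017/(4π·0.0600) = 0.1063 K/W
ΣR = 2.222×10^-5 + 0.5754 + 0.1063 = 0.6817 K/W
Q = ΔT/ΣR = (94 K − 288.6 K)/0.6817 = -285 W
(Negative Q ⇒ heat flows inward; heat gain = 285 W.)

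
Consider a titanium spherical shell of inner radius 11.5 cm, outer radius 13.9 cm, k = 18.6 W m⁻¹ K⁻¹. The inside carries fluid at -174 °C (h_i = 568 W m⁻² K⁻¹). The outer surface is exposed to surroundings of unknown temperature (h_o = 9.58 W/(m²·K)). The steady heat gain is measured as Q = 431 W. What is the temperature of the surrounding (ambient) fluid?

Series resistances:
  R_conv,in = 1/(4πr²h) = 1/(4π·0.115²·568) = 0.01059 K/W
  R_titanium = (1/0.115 − 1/0.139)/(4πk) = 1.501/(4π·18.6) = 0.006424 K/W
  R_conv,out = 1/(4πr²h) = 1/(4π·0.139²·9.58) = 0.4299 K/W
ΣR = 0.4469 K/W
ΔT = Q·ΣR = 431 × 0.4469 = 192.6 K
Heat flows inward, so T_out = T_in + ΔT = -174 + 192.6 = 18.6 °C

T_out = 18.6 °C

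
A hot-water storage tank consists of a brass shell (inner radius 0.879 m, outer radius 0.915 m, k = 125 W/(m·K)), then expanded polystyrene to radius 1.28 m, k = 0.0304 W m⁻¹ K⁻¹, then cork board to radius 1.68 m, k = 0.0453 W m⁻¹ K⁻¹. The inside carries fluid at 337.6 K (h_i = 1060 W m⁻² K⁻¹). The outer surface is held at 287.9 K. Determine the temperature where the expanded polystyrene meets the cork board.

Treat each layer as a resistance in series:
  R_conv,in = 1/(4πr²h) = 1/(4π·0.879²·1060) = 9.716×10^-5 K/W
  R_brass = (1/0.879 − 1/0.915)/(4πk) = 0.04476/(4π·125) = 2.850×10^-5 K/W
  R_expanded polystyrene = (1/0.915 − 1/1.28)/(4πk) = 0.3116/(4π·0.0304) = 0.8158 K/W
  R_cork board = (1/1.28 − 1/1.68)/(4πk) = 0.1860/(4π·0.0453) = 0.3268 K/W
ΣR = 9.716×10^-5 + 2.850×10^-5 + 0.8158 + 0.3268 = 1.143 K/W
Q = ΔT/ΣR = (337.6 K − 287.9 K)/1.143 = 43.48 W
From the inner boundary to the expanded polystyrene/cork board interface, ΣR_partial = 0.8159 K/W.
T_interface = T_in − Q·ΣR_partial = 337.6 K − (43.48)(0.8159) = 302.1 K

T = 302.1 K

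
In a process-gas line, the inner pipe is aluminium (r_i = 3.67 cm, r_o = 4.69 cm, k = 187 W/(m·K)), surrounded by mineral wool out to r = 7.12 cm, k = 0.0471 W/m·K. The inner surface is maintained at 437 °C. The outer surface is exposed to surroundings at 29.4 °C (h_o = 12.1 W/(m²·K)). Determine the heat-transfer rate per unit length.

Q' = 255 W/m

Treat each layer as a resistance in series:
  R'_aluminium = ln(0.0469/0.0367)/(2πk) = 0.2452/(2π·187) = 2.087×10^-4 m·K/W
  R'_mineral wool = ln(0.0712/0.0469)/(2πk) = 0.4175/(2π·0.0471) = 1.411 m·K/W
  R'_conv,out = 1/(2πr h) = 1/(2π·0.0712·12.1) = 0.1847 m·K/W
ΣR = 2.087×10^-4 + 1.411 + 0.1847 = 1.596 m·K/W
Q' = ΔT/ΣR = (437 °C − 29.4 °C)/1.596 = 255 W/m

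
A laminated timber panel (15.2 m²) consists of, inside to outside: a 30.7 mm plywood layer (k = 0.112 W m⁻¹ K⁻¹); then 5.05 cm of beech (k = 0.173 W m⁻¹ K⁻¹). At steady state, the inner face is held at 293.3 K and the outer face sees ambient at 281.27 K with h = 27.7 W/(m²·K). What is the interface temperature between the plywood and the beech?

Resistance network (inner→outer):
  R_plywood = L/(kA) = 0.0307/(0.112·15.2) = 0.01803 K/W
  R_beech = L/(kA) = 0.0505/(0.173·15.2) = 0.01920 K/W
  R_conv,out = 1/(hA) = 1/(27.7·15.2) = 0.002375 K/W
ΣR = 0.01803 + 0.01920 + 0.002375 = 0.03961 K/W
Q = ΔT/ΣR = (293.3 K − 281.27 K)/0.03961 = 303.7 W
From the inner boundary to the plywood/beech interface, ΣR_partial = 0.01803 K/W.
T_interface = T_in − Q·ΣR_partial = 293.3 K − (303.7)(0.01803) = 287.8 K

T = 287.8 K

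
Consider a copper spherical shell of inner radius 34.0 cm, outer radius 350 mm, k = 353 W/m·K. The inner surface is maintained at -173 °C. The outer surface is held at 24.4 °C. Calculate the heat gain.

Q = 4πk·ΔT/(1/r₁ − 1/r₂) = 4π × 353 × 197.4 / (1/0.340 − 1/0.350) = 1.04×10^7 W

Q = 1.04×10^7 W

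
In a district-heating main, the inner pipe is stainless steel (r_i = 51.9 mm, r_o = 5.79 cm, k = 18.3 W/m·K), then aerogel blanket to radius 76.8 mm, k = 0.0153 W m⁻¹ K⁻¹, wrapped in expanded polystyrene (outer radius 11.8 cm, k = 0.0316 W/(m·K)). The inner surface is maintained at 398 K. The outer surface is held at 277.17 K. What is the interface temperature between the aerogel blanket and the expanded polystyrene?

T = 328.4 K

Resistance network (inner→outer):
  R'_stainless steel = ln(0.0579/0.0519)/(2πk) = 0.1094/(2π·18.3) = 9.514×10^-4 m·K/W
  R'_aerogel blanket = ln(0.0768/0.0579)/(2πk) = 0.2825/(2π·0.0153) = 2.939 m·K/W
  R'_expanded polystyrene = ln(0.118/0.0768)/(2πk) = 0.4295/(2π·0.0316) = 2.163 m·K/W
ΣR = 9.514×10^-4 + 2.939 + 2.163 = 5.103 m·K/W
Q' = ΔT/ΣR = (398 K − 277.17 K)/5.103 = 23.68 W/m
From the inner boundary to the aerogel blanket/expanded polystyrene interface, ΣR_partial = 2.940 m·K/W.
T_interface = T_in − Q'·ΣR_partial = 398 K − (23.68)(2.940) = 328.4 K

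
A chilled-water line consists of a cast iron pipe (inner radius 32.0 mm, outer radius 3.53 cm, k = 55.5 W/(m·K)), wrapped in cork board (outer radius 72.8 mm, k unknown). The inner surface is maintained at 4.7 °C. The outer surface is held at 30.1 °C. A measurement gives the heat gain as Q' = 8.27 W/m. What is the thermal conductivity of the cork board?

ΣR = ΔT/Q' = |4.7 − 30.1|/8.27 = 3.071 m·K/W
Known resistances:
  R'_cast iron = ln(0.0353/0.0320)/(2πk) = 0.09815/(2π·55.5) = 2.815×10^-4 m·K/W
R_cork board = ΣR − ΣR_known = 3.071 − 2.815×10^-4 = 3.071 m·K/W
ln(r₂/r₁)/(2πk) = 3.071 ⇒ k = 0.7238/(2π·3.071) = 0.0375 W/m·K

k = 0.0375 W/m·K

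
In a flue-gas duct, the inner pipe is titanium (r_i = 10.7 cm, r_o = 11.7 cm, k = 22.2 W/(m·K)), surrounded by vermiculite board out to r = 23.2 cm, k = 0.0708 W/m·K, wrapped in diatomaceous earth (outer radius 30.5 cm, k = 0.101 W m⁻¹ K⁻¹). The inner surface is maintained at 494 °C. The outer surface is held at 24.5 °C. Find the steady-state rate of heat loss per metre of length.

Q' = 238 W/m

Treat each layer as a resistance in series:
  R'_titanium = ln(0.117/0.107)/(2πk) = 0.08935/(2π·22.2) = 6.405×10^-4 m·K/W
  R'_vermiculite board = ln(0.232/0.117)/(2πk) = 0.6846/(2π·0.0708) = 1.539 m·K/W
  R'_diatomaceous earth = ln(0.305/0.232)/(2πk) = 0.2736/(2π·0.101) = 0.4311 m·K/W
ΣR = 6.405×10^-4 + 1.539 + 0.4311 = 1.971 m·K/W
Q' = ΔT/ΣR = (494 °C − 24.5 °C)/1.971 = 238 W/m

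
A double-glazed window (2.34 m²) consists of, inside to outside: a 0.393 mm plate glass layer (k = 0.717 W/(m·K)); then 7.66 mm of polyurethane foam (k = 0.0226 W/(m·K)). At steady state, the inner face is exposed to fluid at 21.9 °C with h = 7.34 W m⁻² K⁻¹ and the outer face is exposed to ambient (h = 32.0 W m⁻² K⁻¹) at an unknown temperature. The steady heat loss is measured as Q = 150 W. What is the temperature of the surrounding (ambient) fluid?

Sum the resistances:
  R_conv,in = 1/(hA) = 1/(7.34·2.34) = 0.05822 K/W
  R_plate glass = L/(kA) = 3.93×10^-4/(0.717·2.34) = 2.342×10^-4 K/W
  R_polyurethane foam = L/(kA) = 0.00766/(0.0226·2.34) = 0.1448 K/W
  R_conv,out = 1/(hA) = 1/(32.0·2.34) = 0.01335 K/W
ΣR = 0.2167 K/W
ΔT = Q·ΣR = 150 × 0.2167 = 32.51 K
Heat flows outward, so T_out = T_in − ΔT = 21.9 − 32.51 = -10.6 °C

T_out = -10.6 °C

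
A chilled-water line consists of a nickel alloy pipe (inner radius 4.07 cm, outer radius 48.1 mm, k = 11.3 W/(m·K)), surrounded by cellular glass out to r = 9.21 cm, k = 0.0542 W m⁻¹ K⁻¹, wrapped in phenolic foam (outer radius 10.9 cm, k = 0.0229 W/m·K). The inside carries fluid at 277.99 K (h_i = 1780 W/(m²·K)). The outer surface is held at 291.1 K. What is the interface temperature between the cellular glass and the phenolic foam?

T = 286.1 K

Series thermal resistances, inner to outer:
  R'_conv,in = 1/(2πr h) = 1/(2π·0.0407·1780) = 0.002197 m·K/W
  R'_nickel alloy = ln(0.0481/0.0407)/(2πk) = 0.1671/(2π·11.3) = 0.002353 m·K/W
  R'_cellular glass = ln(0.0921/0.0481)/(2πk) = 0.6496/(2π·0.0542) = 1.907 m·K/W
  R'_phenolic foam = ln(0.109/0.0921)/(2πk) = 0.1685/(2π·0.0229) = 1.171 m·K/W
ΣR = 0.002197 + 0.002353 + 1.907 + 1.171 = 3.083 m·K/W
Q' = ΔT/ΣR = (277.99 K − 291.1 K)/3.083 = -4.252 W/m
From the inner boundary to the cellular glass/phenolic foam interface, ΣR_partial = 1.912 m·K/W.
T_interface = T_in − Q'·ΣR_partial = 277.99 K − (-4.252)(1.912) = 286.1 K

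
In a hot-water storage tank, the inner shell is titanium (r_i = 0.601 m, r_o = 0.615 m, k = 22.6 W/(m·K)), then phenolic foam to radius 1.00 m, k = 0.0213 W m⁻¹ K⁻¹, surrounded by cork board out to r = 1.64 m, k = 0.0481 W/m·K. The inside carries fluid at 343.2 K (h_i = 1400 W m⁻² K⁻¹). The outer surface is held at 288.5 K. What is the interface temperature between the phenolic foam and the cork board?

T = 300.3 K

Series thermal resistances, inner to outer:
  R_conv,in = 1/(4πr²h) = 1/(4π·0.601²·1400) = 1.574×10^-4 K/W
  R_titanium = (1/0.601 − 1/0.615)/(4πk) = 0.03788/(4π·22.6) = 1.334×10^-4 K/W
  R_phenolic foam = (1/0.615 − 1/1.00)/(4πk) = 0.6260/(4π·0.0213) = 2.339 K/W
  R_cork board = (1/1.00 − 1/1.64)/(4πk) = 0.3902/(4π·0.0481) = 0.6456 K/W
ΣR = 1.574×10^-4 + 1.334×10^-4 + 2.339 + 0.6456 = 2.985 K/W
Q = ΔT/ΣR = (343.2 K − 288.5 K)/2.985 = 18.32 W
From the inner boundary to the phenolic foam/cork board interface, ΣR_partial = 2.339 K/W.
T_interface = T_in − Q·ΣR_partial = 343.2 K − (18.32)(2.339) = 300.3 K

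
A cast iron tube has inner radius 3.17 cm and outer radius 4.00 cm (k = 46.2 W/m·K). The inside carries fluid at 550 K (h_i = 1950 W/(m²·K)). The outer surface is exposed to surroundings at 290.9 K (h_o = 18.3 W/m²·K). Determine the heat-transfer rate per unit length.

Q' = 1170 W/m

Series thermal resistances, inner to outer:
  R'_conv,in = 1/(2πr h) = 1/(2π·0.0317·1950) = 0.002575 m·K/W
  R'_cast iron = ln(0.0400/0.0317)/(2πk) = 0.2326/(2π·46.2) = 8.012×10^-4 m·K/W
  R'_conv,out = 1/(2πr h) = 1/(2π·0.0400·18.3) = 0.2174 m·K/W
ΣR = 0.002575 + 8.012×10^-4 + 0.2174 = 0.2208 m·K/W
Q' = ΔT/ΣR = (550 K − 290.9 K)/0.2208 = 1170 W/m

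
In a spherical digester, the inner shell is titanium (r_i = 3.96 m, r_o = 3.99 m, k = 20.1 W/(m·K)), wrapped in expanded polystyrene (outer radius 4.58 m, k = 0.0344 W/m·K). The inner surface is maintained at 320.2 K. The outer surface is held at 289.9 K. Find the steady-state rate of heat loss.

Q = 406 W

Resistance network (inner→outer):
  R_titanium = (1/3.96 − 1/3.99)/(4πk) = 0.001899/(4π·20.1) = 7.517×10^-6 K/W
  R_expanded polystyrene = (1/3.99 − 1/4.58)/(4πk) = 0.03229/(4π·0.0344) = 0.07469 K/W
ΣR = 7.517×10^-6 + 0.07469 = 0.07470 K/W
Q = ΔT/ΣR = (320.2 K − 289.9 K)/0.07470 = 406 W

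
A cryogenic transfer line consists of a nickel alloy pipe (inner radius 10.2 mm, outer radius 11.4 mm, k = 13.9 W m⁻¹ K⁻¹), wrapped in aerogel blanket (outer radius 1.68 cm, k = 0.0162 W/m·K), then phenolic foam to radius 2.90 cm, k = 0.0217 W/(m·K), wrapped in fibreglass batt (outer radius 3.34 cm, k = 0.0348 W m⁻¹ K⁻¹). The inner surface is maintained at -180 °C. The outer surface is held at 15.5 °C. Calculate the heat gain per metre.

Q' = 23.1 W/m

Series thermal resistances, inner to outer:
  R'_nickel alloy = ln(0.0114/0.0102)/(2πk) = 0.1112/(2π·13.9) = 0.001274 m·K/W
  R'_aerogel blanket = ln(0.0168/0.0114)/(2πk) = 0.3878/(2π·0.0162) = 3.810 m·K/W
  R'_phenolic foam = ln(0.0290/0.0168)/(2πk) = 0.5459/(2π·0.0217) = 4.004 m·K/W
  R'_fibreglass batt = ln(0.0334/0.0290)/(2πk) = 0.1413/(2π·0.0348) = 0.6460 m·K/W
ΣR = 0.001274 + 3.810 + 4.004 + 0.6460 = 8.461 m·K/W
Q' = ΔT/ΣR = (-180 °C − 15.5 °C)/8.461 = -23.1 W/m
(Negative Q' ⇒ heat flows inward; heat gain = 23.1 W/m.)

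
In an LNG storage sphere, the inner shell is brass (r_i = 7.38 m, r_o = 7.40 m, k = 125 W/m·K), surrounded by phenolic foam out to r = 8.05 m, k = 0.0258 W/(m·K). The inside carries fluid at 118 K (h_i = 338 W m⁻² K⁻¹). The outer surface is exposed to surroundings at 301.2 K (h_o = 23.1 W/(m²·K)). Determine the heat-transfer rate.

Q = 5.43 kW

Series thermal resistances, inner to outer:
  R_conv,in = 1/(4πr²h) = 1/(4π·7.38²·338) = 4.323×10^-6 K/W
  R_brass = (1/7.38 − 1/7.40)/(4πk) = 3.662×10^-4/(4π·125) = 2.331×10^-7 K/W
  R_phenolic foam = (1/7.40 − 1/8.05)/(4πk) = 0.01091/(4π·0.0258) = 0.03366 K/W
  R_conv,out = 1/(4πr²h) = 1/(4π·8.05²·23.1) = 5.316×10^-5 K/W
ΣR = 4.323×10^-6 + 2.331×10^-7 + 0.03366 + 5.316×10^-5 = 0.03372 K/W
Q = ΔT/ΣR = (118 K − 301.2 K)/0.03372 = -5430 W
(Negative Q ⇒ heat flows inward; heat gain = 5430 W.)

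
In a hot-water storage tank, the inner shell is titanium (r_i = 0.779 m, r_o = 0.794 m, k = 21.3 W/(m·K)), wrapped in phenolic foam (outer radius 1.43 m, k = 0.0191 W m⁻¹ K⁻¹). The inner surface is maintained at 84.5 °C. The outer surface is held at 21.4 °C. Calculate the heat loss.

Q = 27.0 W

Treat each layer as a resistance in series:
  R_titanium = (1/0.779 − 1/0.794)/(4πk) = 0.02425/(4π·21.3) = 9.060×10^-5 K/W
  R_phenolic foam = (1/0.794 − 1/1.43)/(4πk) = 0.5601/(4π·0.0191) = 2.334 K/W
ΣR = 9.060×10^-5 + 2.334 = 2.334 K/W
Q = ΔT/ΣR = (84.5 °C − 21.4 °C)/2.334 = 27.0 W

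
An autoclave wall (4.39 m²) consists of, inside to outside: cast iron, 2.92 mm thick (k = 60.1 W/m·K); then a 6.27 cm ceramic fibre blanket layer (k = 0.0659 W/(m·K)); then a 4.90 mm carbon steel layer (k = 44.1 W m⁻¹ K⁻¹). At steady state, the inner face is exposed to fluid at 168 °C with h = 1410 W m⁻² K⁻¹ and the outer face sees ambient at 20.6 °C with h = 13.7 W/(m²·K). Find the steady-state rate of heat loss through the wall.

Series thermal resistances, inner to outer:
  R_conv,in = 1/(hA) = 1/(1410·4.39) = 1.616×10^-4 K/W
  R_cast iron = L/(kA) = 0.00292/(60.1·4.39) = 1.107×10^-5 K/W
  R_ceramic fibre blanket = L/(kA) = 0.0627/(0.0659·4.39) = 0.2167 K/W
  R_carbon steel = L/(kA) = 0.00490/(44.1·4.39) = 2.531×10^-5 K/W
  R_conv,out = 1/(hA) = 1/(13.7·4.39) = 0.01663 K/W
ΣR = 1.616×10^-4 + 1.107×10^-5 + 0.2167 + 2.531×10^-5 + 0.01663 = 0.2335 K/W
Q = ΔT/ΣR = (168 °C − 20.6 °C)/0.2335 = 631 W

Q = 631 W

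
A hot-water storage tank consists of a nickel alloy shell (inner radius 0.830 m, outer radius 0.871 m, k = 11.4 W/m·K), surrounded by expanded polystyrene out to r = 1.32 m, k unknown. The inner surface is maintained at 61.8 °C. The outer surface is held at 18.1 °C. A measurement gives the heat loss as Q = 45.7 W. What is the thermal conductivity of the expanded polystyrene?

k = 0.0325 W/m·K

ΣR = ΔT/Q = |61.8 − 18.1|/45.7 = 0.9562 K/W
Known resistances:
  R_nickel alloy = (1/0.830 − 1/0.871)/(4πk) = 0.05671/(4π·11.4) = 3.959×10^-4 K/W
R_expanded polystyrene = ΣR − ΣR_known = 0.9562 − 3.959×10^-4 = 0.9558 K/W
(1/r₁−1/r₂)/(4πk) = 0.9558 ⇒ k = 0.3905/(4π·0.9558) = 0.0325 W/m·K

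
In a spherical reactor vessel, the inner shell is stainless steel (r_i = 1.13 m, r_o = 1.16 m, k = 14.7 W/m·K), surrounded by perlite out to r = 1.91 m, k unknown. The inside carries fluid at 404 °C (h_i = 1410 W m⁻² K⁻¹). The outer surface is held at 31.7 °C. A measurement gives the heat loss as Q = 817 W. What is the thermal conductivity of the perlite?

ΣR = ΔT/Q = |404 − 31.7|/817 = 0.4557 K/W
Known resistances:
  R_conv,in = 1/(4πr²h) = 1/(4π·1.13²·1410) = 4.420×10^-5 K/W
  R_stainless steel = (1/1.13 − 1/1.16)/(4πk) = 0.02289/(4π·14.7) = 1.239×10^-4 K/W
R_perlite = ΣR − ΣR_known = 0.4557 − 1.681×10^-4 = 0.4555 K/W
(1/r₁−1/r₂)/(4πk) = 0.4555 ⇒ k = 0.3385/(4π·0.4555) = 0.0591 W/m·K

k = 0.0591 W/m·K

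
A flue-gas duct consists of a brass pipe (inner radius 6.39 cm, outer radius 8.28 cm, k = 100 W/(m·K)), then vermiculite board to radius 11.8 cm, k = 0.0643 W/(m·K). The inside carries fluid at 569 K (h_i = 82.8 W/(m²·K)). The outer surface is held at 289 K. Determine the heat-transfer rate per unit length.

Q' = 309 W/m

Series thermal resistances, inner to outer:
  R'_conv,in = 1/(2πr h) = 1/(2π·0.0639·82.8) = 0.03008 m·K/W
  R'_brass = ln(0.0828/0.0639)/(2πk) = 0.2591/(2π·100) = 4.124×10^-4 m·K/W
  R'_vermiculite board = ln(0.118/0.0828)/(2πk) = 0.3543/(2π·0.0643) = 0.8769 m·K/W
ΣR = 0.03008 + 4.124×10^-4 + 0.8769 = 0.9074 m·K/W
Q' = ΔT/ΣR = (569 K − 289 K)/0.9074 = 309 W/m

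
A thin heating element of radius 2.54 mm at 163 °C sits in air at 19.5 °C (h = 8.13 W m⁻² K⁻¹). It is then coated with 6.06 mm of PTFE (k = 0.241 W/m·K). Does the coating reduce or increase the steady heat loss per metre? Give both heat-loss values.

Critical radius for a cylinder: r_cr = k/h = 0.0296 m = 2.96 cm.
Outer radius after coating: r₂ = 0.00254 + 0.00606 = 0.00860 m.
Since r₁ < r_cr and r₂ ≤ r_cr, the coating moves toward the maximum at r_cr — heat loss rises.
Bare: R = 1/(2πr₁h) = 7.707 m·K/W; Q = 143.5/7.707 = 18.6 W/m.
Coated: R = R_cond + R_conv = 3.082 m·K/W; Q = 143.5/3.082 = 46.6 W/m.

increases: 18.6 → 46.6 W/m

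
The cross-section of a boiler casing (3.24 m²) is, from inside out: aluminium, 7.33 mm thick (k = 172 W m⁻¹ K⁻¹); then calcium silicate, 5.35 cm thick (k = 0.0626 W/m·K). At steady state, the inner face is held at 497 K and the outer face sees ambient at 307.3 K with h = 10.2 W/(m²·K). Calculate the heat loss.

Q = 645 W

Treat each layer as a resistance in series:
  R_aluminium = L/(kA) = 0.00733/(172·3.24) = 1.315×10^-5 K/W
  R_calcium silicate = L/(kA) = 0.0535/(0.0626·3.24) = 0.2638 K/W
  R_conv,out = 1/(hA) = 1/(10.2·3.24) = 0.03026 K/W
ΣR = 1.315×10^-5 + 0.2638 + 0.03026 = 0.2941 K/W
Q = ΔT/ΣR = (497 K − 307.3 K)/0.2941 = 645 W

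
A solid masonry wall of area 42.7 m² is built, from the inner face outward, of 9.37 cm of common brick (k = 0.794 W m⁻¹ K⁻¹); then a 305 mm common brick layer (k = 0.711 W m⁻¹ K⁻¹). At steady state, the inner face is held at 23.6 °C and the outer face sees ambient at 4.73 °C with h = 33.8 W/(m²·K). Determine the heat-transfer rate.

Q = 1400 W

Series thermal resistances, inner to outer:
  R_common brick = L/(kA) = 0.0937/(0.794·42.7) = 0.002764 K/W
  R_common brick = L/(kA) = 0.305/(0.711·42.7) = 0.01005 K/W
  R_conv,out = 1/(hA) = 1/(33.8·42.7) = 6.929×10^-4 K/W
ΣR = 0.002764 + 0.01005 + 6.929×10^-4 = 0.01351 K/W
Q = ΔT/ΣR = (23.6 °C − 4.73 °C)/0.01351 = 1400 W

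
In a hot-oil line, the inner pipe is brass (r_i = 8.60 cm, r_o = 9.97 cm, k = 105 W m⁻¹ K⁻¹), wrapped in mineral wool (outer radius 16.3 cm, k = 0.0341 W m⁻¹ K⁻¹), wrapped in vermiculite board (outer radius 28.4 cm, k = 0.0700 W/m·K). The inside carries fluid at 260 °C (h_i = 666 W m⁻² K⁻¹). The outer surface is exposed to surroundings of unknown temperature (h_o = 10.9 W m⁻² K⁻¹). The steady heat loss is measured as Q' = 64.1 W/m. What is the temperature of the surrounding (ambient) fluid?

T_out = 28.5 °C

Sum the resistances:
  R'_conv,in = 1/(2πr h) = 1/(2π·0.0860·666) = 0.002779 m·K/W
  R'_brass = ln(0.0997/0.0860)/(2πk) = 0.1478/(2π·105) = 2.241×10^-4 m·K/W
  R'_mineral wool = ln(0.163/0.0997)/(2πk) = 0.4916/(2π·0.0341) = 2.294 m·K/W
  R'_vermiculite board = ln(0.284/0.163)/(2πk) = 0.5552/(2π·0.0700) = 1.262 m·K/W
  R'_conv,out = 1/(2πr h) = 1/(2π·0.284·10.9) = 0.05141 m·K/W
ΣR = 3.611 m·K/W
ΔT = Q'·ΣR = 64.1 × 3.611 = 231.5 K
Heat flows outward, so T_out = T_in − ΔT = 260 − 231.5 = 28.5 °C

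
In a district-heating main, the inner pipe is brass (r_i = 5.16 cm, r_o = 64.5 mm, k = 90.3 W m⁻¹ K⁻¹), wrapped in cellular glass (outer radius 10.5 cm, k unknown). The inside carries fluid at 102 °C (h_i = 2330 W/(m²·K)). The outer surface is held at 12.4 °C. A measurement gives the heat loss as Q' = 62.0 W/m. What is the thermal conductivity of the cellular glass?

ΣR = ΔT/Q' = |102 − 12.4|/62.0 = 1.445 m·K/W
Known resistances:
  R'_conv,in = 1/(2πr h) = 1/(2π·0.0516·2330) = 0.001324 m·K/W
  R'_brass = ln(0.0645/0.0516)/(2πk) = 0.2231/(2π·90.3) = 3.933×10^-4 m·K/W
R_cellular glass = ΣR − ΣR_known = 1.445 − 0.001717 = 1.443 m·K/W
ln(r₂/r₁)/(2πk) = 1.443 ⇒ k = 0.4873/(2π·1.443) = 0.0537 W/m·K

k = 0.0537 W/m·K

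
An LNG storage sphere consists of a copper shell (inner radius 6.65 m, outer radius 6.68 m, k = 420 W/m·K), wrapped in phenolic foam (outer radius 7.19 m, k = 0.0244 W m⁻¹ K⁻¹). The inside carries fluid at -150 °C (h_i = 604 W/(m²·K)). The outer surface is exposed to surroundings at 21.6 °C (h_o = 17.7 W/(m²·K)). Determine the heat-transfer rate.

Q = 4.94 kW

Series thermal resistances, inner to outer:
  R_conv,in = 1/(4πr²h) = 1/(4π·6.65²·604) = 2.979×10^-6 K/W
  R_copper = (1/6.65 − 1/6.68)/(4πk) = 6.753×10^-4/(4π·420) = 1.280×10^-7 K/W
  R_phenolic foam = (1/6.68 − 1/7.19)/(4πk) = 0.01062/(4π·0.0244) = 0.03463 K/W
  R_conv,out = 1/(4πr²h) = 1/(4π·7.19²·17.7) = 8.697×10^-5 K/W
ΣR = 2.979×10^-6 + 1.280×10^-7 + 0.03463 + 8.697×10^-5 = 0.03472 K/W
Q = ΔT/ΣR = (-150 °C − 21.6 °C)/0.03472 = -4940 W
(Negative Q ⇒ heat flows inward; heat gain = 4940 W.)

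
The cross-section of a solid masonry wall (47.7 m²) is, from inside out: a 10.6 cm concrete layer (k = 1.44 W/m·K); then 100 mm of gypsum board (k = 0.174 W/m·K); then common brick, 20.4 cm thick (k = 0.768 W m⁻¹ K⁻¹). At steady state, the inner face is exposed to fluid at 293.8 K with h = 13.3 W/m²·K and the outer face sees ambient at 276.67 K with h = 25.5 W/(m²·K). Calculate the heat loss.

Series thermal resistances, inner to outer:
  R_conv,in = 1/(hA) = 1/(13.3·47.7) = 0.001576 K/W
  R_concrete = L/(kA) = 0.106/(1.44·47.7) = 0.001543 K/W
  R_gypsum board = L/(kA) = 0.100/(0.174·47.7) = 0.01205 K/W
  R_common brick = L/(kA) = 0.204/(0.768·47.7) = 0.005569 K/W
  R_conv,out = 1/(hA) = 1/(25.5·47.7) = 8.221×10^-4 K/W
ΣR = 0.001576 + 0.001543 + 0.01205 + 0.005569 + 8.221×10^-4 = 0.02156 K/W
Q = ΔT/ΣR = (293.8 K − 276.67 K)/0.02156 = 795 W

Q = 795 W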